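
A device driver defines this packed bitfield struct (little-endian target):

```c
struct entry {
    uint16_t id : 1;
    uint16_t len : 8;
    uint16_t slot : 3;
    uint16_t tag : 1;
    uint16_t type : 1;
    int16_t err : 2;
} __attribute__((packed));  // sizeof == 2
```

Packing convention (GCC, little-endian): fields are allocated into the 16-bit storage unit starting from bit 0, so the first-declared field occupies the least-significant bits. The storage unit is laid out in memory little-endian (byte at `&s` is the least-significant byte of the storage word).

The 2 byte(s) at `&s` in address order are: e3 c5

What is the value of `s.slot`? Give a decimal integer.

[0]=0xe3 [1]=0xc5 (little-endian) → word 0xc5e3
id:1 @ bit 0 → (0xc5e3>>0)&0x1 = 0x1
len:8 @ bit 1 → (0xc5e3>>1)&0xff = 0xf1
slot:3 @ bit 9 → (0xc5e3>>9)&0x7 = 0x2  ←
tag:1 @ bit 12 → (0xc5e3>>12)&0x1 = 0x0
type:1 @ bit 13 → (0xc5e3>>13)&0x1 = 0x0
err:2 @ bit 14 → (0xc5e3>>14)&0x3 = 0x3

2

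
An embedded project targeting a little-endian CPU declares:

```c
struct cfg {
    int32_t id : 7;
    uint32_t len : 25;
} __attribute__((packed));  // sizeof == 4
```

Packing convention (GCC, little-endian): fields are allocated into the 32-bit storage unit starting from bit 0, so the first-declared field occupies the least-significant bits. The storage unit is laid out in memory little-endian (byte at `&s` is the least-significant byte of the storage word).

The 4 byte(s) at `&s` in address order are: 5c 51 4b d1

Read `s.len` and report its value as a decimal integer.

27432610

[0]=0x5c [1]=0x51 [2]=0x4b [3]=0xd1 (little-endian) → word 0xd14b515c
id:7 @ bit 0 → (0xd14b515c>>0)&0x7f = 0x5c
len:25 @ bit 7 → (0xd14b515c>>7)&0x1ffffff = 0x1a296a2  ←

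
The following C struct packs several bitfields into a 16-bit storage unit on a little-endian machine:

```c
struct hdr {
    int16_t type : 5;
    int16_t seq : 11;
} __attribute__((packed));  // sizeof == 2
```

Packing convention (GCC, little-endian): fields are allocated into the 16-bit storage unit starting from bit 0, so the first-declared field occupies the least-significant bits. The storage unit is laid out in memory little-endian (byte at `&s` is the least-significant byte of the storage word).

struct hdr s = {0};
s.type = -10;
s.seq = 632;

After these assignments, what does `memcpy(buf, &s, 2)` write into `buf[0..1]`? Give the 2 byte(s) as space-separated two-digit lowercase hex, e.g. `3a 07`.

16 4f

[0+:5] type=-10 & 0x1f = 0x16; word=0x0016
[5+:11] seq=632 & 0x7ff = 0x278; word=0x4f16
word = 0x4f16 → little-endian bytes:
  [0]=0x16  [1]=0x4f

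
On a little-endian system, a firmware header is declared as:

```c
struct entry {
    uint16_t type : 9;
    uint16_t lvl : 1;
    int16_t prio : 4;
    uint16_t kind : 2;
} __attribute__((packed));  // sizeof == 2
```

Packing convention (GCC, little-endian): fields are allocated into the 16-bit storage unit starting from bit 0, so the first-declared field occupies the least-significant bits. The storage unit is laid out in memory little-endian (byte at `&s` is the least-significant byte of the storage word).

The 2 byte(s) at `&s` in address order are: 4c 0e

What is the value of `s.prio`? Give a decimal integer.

3

[0]=0x4c [1]=0x0e (little-endian) → word 0x0e4c
type:9 @ bit 0 → (0x0e4c>>0)&0x1ff = 0x4c
lvl:1 @ bit 9 → (0x0e4c>>9)&0x1 = 0x1
prio:4 @ bit 10 → (0x0e4c>>10)&0xf = 0x3  ←
kind:2 @ bit 14 → (0x0e4c>>14)&0x3 = 0x0
prio signed 4b, MSB=0: value = 3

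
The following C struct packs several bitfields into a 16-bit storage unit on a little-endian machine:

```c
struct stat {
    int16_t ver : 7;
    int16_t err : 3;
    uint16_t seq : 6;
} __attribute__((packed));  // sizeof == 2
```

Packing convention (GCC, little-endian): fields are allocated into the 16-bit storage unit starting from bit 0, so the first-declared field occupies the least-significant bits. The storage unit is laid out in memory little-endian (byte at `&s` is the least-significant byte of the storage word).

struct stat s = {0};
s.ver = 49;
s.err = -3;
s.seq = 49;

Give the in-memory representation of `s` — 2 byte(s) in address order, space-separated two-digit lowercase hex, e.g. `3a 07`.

b1 c6

ver:7 = 49 → 0x31 << 0 → word 0x0031
err:3 = -3 → 0x5 << 7 → word 0x02b1
seq:6 = 49 → 0x31 << 10 → word 0xc6b1
word = 0xc6b1 → little-endian bytes:
  [0]=0xb1  [1]=0xc6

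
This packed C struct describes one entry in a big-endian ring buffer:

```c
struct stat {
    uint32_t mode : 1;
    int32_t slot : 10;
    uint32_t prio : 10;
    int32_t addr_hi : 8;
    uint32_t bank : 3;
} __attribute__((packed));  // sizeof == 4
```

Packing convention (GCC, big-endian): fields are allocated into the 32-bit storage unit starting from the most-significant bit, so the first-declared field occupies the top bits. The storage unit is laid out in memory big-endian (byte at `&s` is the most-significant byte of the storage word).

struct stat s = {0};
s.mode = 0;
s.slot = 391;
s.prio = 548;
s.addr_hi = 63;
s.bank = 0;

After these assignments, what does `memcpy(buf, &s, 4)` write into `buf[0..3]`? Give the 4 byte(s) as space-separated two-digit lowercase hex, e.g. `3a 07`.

mode:1 = 0 → 0x0 << 31 → word 0x00000000
slot:10 = 391 → 0x187 << 21 → word 0x30e00000
prio:10 = 548 → 0x224 << 11 → word 0x30f12000
addr_hi:8 = 63 → 0x3f << 3 → word 0x30f121f8
bank:3 = 0 → 0x0 << 0 → word 0x30f121f8
word = 0x30f121f8 → big-endian bytes:
  [0]=0x30  [1]=0xf1  [2]=0x21  [3]=0xf8

30 f1 21 f8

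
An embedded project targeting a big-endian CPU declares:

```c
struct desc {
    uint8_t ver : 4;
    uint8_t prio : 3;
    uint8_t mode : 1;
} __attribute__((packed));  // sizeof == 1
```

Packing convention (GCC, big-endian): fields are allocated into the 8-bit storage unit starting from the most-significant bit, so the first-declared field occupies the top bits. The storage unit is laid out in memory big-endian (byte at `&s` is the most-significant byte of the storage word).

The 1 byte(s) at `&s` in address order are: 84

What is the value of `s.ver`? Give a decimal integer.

[0]=0x84 (big-endian) → word 0x84
ver [4+:4] = (word>>4) & 0xf = 8  ←
prio [1+:3] = (word>>1) & 0x7 = 2
mode [0+:1] = (word>>0) & 0x1 = 0

8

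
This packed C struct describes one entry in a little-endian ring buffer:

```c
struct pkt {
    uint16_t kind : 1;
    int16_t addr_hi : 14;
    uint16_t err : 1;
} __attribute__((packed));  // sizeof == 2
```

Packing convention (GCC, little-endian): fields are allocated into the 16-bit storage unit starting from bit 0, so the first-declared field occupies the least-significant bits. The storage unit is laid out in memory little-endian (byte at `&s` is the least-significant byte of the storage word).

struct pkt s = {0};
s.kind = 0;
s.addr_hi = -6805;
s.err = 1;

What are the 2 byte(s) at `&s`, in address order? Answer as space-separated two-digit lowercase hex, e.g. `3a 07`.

d6 ca

[0+:1] kind=0 & 0x1 = 0x0; word=0x0000
[1+:14] addr_hi=-6805 & 0x3fff = 0x256b; word=0x4ad6
[15+:1] err=1 & 0x1 = 0x1; word=0xcad6
word = 0xcad6 → little-endian bytes:
  [0]=0xd6  [1]=0xca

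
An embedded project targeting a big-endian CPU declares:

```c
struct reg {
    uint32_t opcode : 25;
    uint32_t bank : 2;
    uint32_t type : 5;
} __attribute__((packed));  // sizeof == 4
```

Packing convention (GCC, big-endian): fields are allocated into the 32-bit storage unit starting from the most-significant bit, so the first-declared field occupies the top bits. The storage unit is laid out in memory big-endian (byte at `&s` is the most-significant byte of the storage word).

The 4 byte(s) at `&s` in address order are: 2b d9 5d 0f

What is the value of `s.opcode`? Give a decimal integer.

[0]=0x2b [1]=0xd9 [2]=0x5d [3]=0x0f (big-endian) → word 0x2bd95d0f
opcode:25 @ bit 7 → (0x2bd95d0f>>7)&0x1ffffff = 0x57b2ba  ←
bank:2 @ bit 5 → (0x2bd95d0f>>5)&0x3 = 0x0
type:5 @ bit 0 → (0x2bd95d0f>>0)&0x1f = 0xf

5747386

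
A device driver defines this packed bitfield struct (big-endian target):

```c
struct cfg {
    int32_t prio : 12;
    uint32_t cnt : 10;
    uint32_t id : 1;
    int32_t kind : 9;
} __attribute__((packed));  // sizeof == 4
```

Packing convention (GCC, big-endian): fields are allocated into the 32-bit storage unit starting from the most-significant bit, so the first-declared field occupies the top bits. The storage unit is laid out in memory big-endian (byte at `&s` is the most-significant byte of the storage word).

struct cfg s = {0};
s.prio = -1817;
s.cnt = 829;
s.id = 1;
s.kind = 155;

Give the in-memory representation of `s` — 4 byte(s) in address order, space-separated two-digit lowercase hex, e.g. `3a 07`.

8e 7c f6 9b

prio:12 = -1817 → 0x8e7 << 20 → word 0x8e700000
cnt:10 = 829 → 0x33d << 10 → word 0x8e7cf400
id:1 = 1 → 0x1 << 9 → word 0x8e7cf600
kind:9 = 155 → 0x9b << 0 → word 0x8e7cf69b
word = 0x8e7cf69b → big-endian bytes:
  [0]=0x8e  [1]=0x7c  [2]=0xf6  [3]=0x9b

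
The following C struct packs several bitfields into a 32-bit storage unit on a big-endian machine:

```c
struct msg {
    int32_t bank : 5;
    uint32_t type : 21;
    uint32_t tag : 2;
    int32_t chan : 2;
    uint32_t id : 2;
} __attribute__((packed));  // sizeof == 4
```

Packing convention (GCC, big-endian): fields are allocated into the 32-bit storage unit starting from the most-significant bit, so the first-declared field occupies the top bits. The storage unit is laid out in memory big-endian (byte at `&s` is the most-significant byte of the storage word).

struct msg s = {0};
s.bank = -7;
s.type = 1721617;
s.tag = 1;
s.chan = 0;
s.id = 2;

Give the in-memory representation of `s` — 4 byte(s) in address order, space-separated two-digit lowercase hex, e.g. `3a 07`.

ce 91 44 52

bank (5b) val=-7 bits=0x19 at bit 27: 0xc8000000
type (21b) val=1721617 bits=0x1a4511 at bit 6: 0xce914440
tag (2b) val=1 bits=0x1 at bit 4: 0xce914450
chan (2b) val=0 bits=0x0 at bit 2: 0xce914450
id (2b) val=2 bits=0x2 at bit 0: 0xce914452
word = 0xce914452 → big-endian bytes:
  [0]=0xce  [1]=0x91  [2]=0x44  [3]=0x52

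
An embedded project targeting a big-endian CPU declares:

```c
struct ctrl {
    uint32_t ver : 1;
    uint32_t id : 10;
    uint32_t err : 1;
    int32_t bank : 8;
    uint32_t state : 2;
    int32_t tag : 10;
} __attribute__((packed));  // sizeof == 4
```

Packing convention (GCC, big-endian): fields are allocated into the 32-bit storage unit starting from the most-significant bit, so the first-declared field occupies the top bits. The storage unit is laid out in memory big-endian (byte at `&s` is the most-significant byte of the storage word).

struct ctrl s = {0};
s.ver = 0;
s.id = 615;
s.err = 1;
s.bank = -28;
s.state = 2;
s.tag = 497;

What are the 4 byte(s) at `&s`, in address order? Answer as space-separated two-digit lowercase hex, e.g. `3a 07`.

ver:1 = 0 → 0x0 << 31 → word 0x00000000
id:10 = 615 → 0x267 << 21 → word 0x4ce00000
err:1 = 1 → 0x1 << 20 → word 0x4cf00000
bank:8 = -28 → 0xe4 << 12 → word 0x4cfe4000
state:2 = 2 → 0x2 << 10 → word 0x4cfe4800
tag:10 = 497 → 0x1f1 << 0 → word 0x4cfe49f1
word = 0x4cfe49f1 → big-endian bytes:
  [0]=0x4c  [1]=0xfe  [2]=0x49  [3]=0xf1

4c fe 49 f1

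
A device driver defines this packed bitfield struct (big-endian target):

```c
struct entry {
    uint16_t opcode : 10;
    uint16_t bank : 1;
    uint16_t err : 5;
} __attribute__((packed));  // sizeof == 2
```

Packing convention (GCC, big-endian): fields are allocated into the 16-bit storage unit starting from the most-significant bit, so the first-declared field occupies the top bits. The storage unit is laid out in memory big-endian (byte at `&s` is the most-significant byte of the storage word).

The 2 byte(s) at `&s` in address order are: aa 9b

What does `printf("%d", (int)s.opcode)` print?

[0]=0xaa [1]=0x9b (big-endian) → word 0xaa9b
opcode:10 @ bit 6 → (0xaa9b>>6)&0x3ff = 0x2aa  ←
bank:1 @ bit 5 → (0xaa9b>>5)&0x1 = 0x0
err:5 @ bit 0 → (0xaa9b>>0)&0x1f = 0x1b

682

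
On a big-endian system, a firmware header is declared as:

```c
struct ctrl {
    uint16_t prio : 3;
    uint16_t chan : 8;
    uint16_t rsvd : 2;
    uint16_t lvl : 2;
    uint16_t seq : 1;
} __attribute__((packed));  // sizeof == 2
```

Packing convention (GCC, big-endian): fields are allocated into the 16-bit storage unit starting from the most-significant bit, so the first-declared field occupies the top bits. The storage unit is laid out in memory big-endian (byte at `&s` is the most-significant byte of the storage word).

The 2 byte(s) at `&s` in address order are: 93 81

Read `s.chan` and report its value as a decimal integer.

156

[0]=0x93 [1]=0x81 (big-endian) → word 0x9381
prio [13+:3] = (word>>13) & 0x7 = 4
chan [5+:8] = (word>>5) & 0xff = 156  ←
rsvd [3+:2] = (word>>3) & 0x3 = 0
lvl [1+:2] = (word>>1) & 0x3 = 0
seq [0+:1] = (word>>0) & 0x1 = 1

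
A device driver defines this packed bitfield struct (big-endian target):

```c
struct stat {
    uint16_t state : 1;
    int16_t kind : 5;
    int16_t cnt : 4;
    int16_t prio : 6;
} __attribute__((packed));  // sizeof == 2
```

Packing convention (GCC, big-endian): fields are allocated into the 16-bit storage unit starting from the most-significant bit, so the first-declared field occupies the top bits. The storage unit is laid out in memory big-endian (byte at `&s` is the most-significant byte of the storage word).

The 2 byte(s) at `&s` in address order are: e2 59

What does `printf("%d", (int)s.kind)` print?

[0]=0xe2 [1]=0x59 (big-endian) → word 0xe259
state:1 @ bit 15 → (0xe259>>15)&0x1 = 0x1
kind:5 @ bit 10 → (0xe259>>10)&0x1f = 0x18  ←
cnt:4 @ bit 6 → (0xe259>>6)&0xf = 0x9
prio:6 @ bit 0 → (0xe259>>0)&0x3f = 0x19
kind signed 5b, MSB=1: 24 - 32 = -8

-8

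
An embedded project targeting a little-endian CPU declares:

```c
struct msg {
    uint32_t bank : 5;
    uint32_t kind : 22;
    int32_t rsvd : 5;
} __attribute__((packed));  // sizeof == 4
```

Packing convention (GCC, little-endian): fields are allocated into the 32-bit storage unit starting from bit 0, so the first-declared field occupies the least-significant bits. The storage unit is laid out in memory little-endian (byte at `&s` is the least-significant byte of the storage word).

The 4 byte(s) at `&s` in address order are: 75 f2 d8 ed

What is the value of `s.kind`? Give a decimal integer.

[0]=0x75 [1]=0xf2 [2]=0xd8 [3]=0xed (little-endian) → word 0xedd8f275
bank:5 @ bit 0 → (0xedd8f275>>0)&0x1f = 0x15
kind:22 @ bit 5 → (0xedd8f275>>5)&0x3fffff = 0x2ec793  ←
rsvd:5 @ bit 27 → (0xedd8f275>>27)&0x1f = 0x1d

3065747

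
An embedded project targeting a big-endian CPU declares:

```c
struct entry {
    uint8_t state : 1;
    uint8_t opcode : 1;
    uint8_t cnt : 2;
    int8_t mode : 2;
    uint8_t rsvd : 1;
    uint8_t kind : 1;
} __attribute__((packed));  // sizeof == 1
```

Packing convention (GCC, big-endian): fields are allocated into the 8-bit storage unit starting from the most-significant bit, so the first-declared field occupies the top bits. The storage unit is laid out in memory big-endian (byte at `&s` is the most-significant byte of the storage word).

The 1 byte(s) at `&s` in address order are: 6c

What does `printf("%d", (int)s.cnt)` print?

[0]=0x6c (big-endian) → word 0x6c
state:1 @ bit 7 → (0x6c>>7)&0x1 = 0x0
opcode:1 @ bit 6 → (0x6c>>6)&0x1 = 0x1
cnt:2 @ bit 4 → (0x6c>>4)&0x3 = 0x2  ←
mode:2 @ bit 2 → (0x6c>>2)&0x3 = 0x3
rsvd:1 @ bit 1 → (0x6c>>1)&0x1 = 0x0
kind:1 @ bit 0 → (0x6c>>0)&0x1 = 0x0

2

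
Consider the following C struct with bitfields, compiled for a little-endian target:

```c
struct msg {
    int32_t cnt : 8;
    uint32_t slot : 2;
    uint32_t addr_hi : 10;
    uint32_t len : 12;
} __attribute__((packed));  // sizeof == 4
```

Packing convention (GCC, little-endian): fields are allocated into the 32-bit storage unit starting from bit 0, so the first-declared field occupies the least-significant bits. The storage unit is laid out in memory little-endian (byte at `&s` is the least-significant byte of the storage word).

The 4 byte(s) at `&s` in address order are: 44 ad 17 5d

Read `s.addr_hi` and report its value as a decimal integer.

491

[0]=0x44 [1]=0xad [2]=0x17 [3]=0x5d (little-endian) → word 0x5d17ad44
cnt:8 @ bit 0 → (0x5d17ad44>>0)&0xff = 0x44
slot:2 @ bit 8 → (0x5d17ad44>>8)&0x3 = 0x1
addr_hi:10 @ bit 10 → (0x5d17ad44>>10)&0x3ff = 0x1eb  ←
len:12 @ bit 20 → (0x5d17ad44>>20)&0xfff = 0x5d1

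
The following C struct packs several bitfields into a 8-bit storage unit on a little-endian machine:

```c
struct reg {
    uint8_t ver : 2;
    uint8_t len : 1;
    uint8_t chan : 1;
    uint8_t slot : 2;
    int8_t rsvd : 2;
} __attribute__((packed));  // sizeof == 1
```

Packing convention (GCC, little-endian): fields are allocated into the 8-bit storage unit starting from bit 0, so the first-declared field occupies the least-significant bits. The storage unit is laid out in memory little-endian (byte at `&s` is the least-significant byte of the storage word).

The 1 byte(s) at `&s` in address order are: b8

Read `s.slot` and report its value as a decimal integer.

[0]=0xb8 (little-endian) → word 0xb8
ver:2 @ bit 0 → (0xb8>>0)&0x3 = 0x0
len:1 @ bit 2 → (0xb8>>2)&0x1 = 0x0
chan:1 @ bit 3 → (0xb8>>3)&0x1 = 0x1
slot:2 @ bit 4 → (0xb8>>4)&0x3 = 0x3  ←
rsvd:2 @ bit 6 → (0xb8>>6)&0x3 = 0x2

3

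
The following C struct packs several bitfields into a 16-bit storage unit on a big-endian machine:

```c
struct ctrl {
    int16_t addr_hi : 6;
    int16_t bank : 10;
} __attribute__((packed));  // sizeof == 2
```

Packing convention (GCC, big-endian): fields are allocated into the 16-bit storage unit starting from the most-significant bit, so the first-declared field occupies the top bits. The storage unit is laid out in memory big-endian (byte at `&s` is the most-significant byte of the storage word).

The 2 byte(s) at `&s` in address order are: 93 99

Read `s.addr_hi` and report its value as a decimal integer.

-28

[0]=0x93 [1]=0x99 (big-endian) → word 0x9399
addr_hi [10+:6] = (word>>10) & 0x3f = 36  ←
bank [0+:10] = (word>>0) & 0x3ff = 921
addr_hi signed 6b, MSB=1: 36 - 64 = -28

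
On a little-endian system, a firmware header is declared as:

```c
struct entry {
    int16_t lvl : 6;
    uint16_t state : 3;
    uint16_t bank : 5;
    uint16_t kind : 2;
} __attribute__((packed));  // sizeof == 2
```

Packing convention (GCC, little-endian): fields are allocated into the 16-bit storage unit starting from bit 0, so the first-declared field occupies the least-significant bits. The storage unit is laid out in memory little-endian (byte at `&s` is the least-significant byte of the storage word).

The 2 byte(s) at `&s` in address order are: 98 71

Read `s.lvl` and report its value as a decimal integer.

24

[0]=0x98 [1]=0x71 (little-endian) → word 0x7198
lvl:6 @ bit 0 → (0x7198>>0)&0x3f = 0x18  ←
state:3 @ bit 6 → (0x7198>>6)&0x7 = 0x6
bank:5 @ bit 9 → (0x7198>>9)&0x1f = 0x18
kind:2 @ bit 14 → (0x7198>>14)&0x3 = 0x1
lvl signed 6b, MSB=0: value = 24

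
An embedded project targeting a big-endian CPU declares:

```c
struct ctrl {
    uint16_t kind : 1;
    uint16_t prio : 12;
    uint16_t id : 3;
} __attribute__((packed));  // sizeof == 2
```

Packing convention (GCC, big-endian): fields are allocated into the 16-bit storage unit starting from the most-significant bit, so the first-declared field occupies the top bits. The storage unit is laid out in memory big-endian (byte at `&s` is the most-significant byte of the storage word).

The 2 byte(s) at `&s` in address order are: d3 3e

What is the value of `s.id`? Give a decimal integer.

[0]=0xd3 [1]=0x3e (big-endian) → word 0xd33e
kind:1 @ bit 15 → (0xd33e>>15)&0x1 = 0x1
prio:12 @ bit 3 → (0xd33e>>3)&0xfff = 0xa67
id:3 @ bit 0 → (0xd33e>>0)&0x7 = 0x6  ←

6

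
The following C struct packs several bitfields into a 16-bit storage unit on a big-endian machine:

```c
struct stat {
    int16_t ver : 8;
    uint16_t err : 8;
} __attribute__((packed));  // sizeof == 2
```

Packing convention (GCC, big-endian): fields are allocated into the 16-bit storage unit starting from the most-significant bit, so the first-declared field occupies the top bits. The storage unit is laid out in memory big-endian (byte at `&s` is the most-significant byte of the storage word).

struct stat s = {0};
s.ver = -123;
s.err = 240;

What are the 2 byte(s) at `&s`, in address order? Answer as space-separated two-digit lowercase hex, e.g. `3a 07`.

ver (8b) val=-123 bits=0x85 at bit 8: 0x8500
err (8b) val=240 bits=0xf0 at bit 0: 0x85f0
word = 0x85f0 → big-endian bytes:
  [0]=0x85  [1]=0xf0

85 f0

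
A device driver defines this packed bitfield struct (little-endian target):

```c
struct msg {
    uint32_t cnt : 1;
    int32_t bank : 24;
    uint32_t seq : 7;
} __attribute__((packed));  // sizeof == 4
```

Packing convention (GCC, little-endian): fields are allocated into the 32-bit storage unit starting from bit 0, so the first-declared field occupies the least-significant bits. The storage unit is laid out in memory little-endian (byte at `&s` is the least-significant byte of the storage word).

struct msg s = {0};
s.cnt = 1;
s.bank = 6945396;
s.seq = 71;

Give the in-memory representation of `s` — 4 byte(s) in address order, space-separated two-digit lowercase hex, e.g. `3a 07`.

e9 f4 d3 8e

cnt (1b) val=1 bits=0x1 at bit 0: 0x00000001
bank (24b) val=6945396 bits=0x69fa74 at bit 1: 0x00d3f4e9
seq (7b) val=71 bits=0x47 at bit 25: 0x8ed3f4e9
word = 0x8ed3f4e9 → little-endian bytes:
  [0]=0xe9  [1]=0xf4  [2]=0xd3  [3]=0x8e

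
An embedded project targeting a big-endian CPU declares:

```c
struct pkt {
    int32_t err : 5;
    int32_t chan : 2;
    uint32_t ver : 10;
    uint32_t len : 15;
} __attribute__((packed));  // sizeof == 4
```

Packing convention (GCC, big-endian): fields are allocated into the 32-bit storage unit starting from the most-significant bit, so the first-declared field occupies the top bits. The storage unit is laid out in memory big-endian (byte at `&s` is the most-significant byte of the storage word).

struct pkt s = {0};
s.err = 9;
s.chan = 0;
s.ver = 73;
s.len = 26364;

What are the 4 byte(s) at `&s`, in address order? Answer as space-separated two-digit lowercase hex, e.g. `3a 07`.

48 24 e6 fc

[27+:5] err=9 & 0x1f = 0x9; word=0x48000000
[25+:2] chan=0 & 0x3 = 0x0; word=0x48000000
[15+:10] ver=73 & 0x3ff = 0x49; word=0x48248000
[0+:15] len=26364 & 0x7fff = 0x66fc; word=0x4824e6fc
word = 0x4824e6fc → big-endian bytes:
  [0]=0x48  [1]=0x24  [2]=0xe6  [3]=0xfc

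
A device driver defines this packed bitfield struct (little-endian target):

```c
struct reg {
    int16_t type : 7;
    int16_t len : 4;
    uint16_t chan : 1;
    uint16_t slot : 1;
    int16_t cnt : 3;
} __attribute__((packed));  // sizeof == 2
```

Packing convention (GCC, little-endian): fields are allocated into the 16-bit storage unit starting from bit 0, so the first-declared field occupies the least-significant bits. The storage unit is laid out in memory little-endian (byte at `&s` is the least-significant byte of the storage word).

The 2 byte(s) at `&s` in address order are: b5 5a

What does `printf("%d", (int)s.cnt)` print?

2

[0]=0xb5 [1]=0x5a (little-endian) → word 0x5ab5
type:7 @ bit 0 → (0x5ab5>>0)&0x7f = 0x35
len:4 @ bit 7 → (0x5ab5>>7)&0xf = 0x5
chan:1 @ bit 11 → (0x5ab5>>11)&0x1 = 0x1
slot:1 @ bit 12 → (0x5ab5>>12)&0x1 = 0x1
cnt:3 @ bit 13 → (0x5ab5>>13)&0x7 = 0x2  ←
cnt signed 3b, MSB=0: value = 2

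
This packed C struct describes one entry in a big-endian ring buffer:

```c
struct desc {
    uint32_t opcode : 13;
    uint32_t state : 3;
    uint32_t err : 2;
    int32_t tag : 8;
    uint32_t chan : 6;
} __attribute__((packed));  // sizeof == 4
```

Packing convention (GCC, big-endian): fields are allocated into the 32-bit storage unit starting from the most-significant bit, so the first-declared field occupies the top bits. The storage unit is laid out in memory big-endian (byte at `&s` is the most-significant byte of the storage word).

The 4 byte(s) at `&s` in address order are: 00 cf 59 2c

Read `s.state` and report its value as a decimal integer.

7

[0]=0x00 [1]=0xcf [2]=0x59 [3]=0x2c (big-endian) → word 0x00cf592c
opcode:13 @ bit 19 → (0x00cf592c>>19)&0x1fff = 0x19
state:3 @ bit 16 → (0x00cf592c>>16)&0x7 = 0x7  ←
err:2 @ bit 14 → (0x00cf592c>>14)&0x3 = 0x1
tag:8 @ bit 6 → (0x00cf592c>>6)&0xff = 0x64
chan:6 @ bit 0 → (0x00cf592c>>0)&0x3f = 0x2c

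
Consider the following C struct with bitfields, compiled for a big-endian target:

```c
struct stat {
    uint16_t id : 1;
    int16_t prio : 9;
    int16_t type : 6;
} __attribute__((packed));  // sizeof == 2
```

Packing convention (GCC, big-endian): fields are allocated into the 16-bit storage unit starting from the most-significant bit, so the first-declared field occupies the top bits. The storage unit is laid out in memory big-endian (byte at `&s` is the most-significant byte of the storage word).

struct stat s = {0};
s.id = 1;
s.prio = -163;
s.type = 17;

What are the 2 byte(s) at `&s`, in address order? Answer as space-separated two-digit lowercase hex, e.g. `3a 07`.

id (1b) val=1 bits=0x1 at bit 15: 0x8000
prio (9b) val=-163 bits=0x15d at bit 6: 0xd740
type (6b) val=17 bits=0x11 at bit 0: 0xd751
word = 0xd751 → big-endian bytes:
  [0]=0xd7  [1]=0x51

d7 51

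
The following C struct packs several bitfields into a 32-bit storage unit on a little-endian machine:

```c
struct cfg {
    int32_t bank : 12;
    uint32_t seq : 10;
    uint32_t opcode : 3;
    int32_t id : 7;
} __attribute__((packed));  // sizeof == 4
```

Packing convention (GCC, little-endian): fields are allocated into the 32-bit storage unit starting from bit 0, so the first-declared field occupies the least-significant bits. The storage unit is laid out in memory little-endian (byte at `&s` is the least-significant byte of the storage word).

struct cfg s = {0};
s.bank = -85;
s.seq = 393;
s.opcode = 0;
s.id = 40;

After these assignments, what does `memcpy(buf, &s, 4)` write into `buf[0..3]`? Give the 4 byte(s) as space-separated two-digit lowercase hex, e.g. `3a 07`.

ab 9f 18 50

bank (12b) val=-85 bits=0xfab at bit 0: 0x00000fab
seq (10b) val=393 bits=0x189 at bit 12: 0x00189fab
opcode (3b) val=0 bits=0x0 at bit 22: 0x00189fab
id (7b) val=40 bits=0x28 at bit 25: 0x50189fab
word = 0x50189fab → little-endian bytes:
  [0]=0xab  [1]=0x9f  [2]=0x18  [3]=0x50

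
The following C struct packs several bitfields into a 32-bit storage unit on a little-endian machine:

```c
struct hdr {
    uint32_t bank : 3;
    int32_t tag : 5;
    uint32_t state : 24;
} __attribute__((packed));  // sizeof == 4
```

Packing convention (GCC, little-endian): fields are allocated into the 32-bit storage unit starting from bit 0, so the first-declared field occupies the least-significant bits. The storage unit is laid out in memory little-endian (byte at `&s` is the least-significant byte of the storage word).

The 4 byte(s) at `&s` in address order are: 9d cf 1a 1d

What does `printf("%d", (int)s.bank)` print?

[0]=0x9d [1]=0xcf [2]=0x1a [3]=0x1d (little-endian) → word 0x1d1acf9d
bank [0+:3] = (word>>0) & 0x7 = 5  ←
tag [3+:5] = (word>>3) & 0x1f = 19
state [8+:24] = (word>>8) & 0xffffff = 1907407

5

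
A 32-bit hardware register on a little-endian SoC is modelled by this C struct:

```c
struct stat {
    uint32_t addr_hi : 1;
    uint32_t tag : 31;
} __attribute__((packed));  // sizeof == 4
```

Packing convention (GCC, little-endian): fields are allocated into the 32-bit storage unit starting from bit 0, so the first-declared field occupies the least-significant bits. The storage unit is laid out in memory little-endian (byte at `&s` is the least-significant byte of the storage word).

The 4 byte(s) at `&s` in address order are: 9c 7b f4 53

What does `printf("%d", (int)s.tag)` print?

[0]=0x9c [1]=0x7b [2]=0xf4 [3]=0x53 (little-endian) → word 0x53f47b9c
addr_hi:1 @ bit 0 → (0x53f47b9c>>0)&0x1 = 0x0
tag:31 @ bit 1 → (0x53f47b9c>>1)&0x7fffffff = 0x29fa3dce  ←

704265678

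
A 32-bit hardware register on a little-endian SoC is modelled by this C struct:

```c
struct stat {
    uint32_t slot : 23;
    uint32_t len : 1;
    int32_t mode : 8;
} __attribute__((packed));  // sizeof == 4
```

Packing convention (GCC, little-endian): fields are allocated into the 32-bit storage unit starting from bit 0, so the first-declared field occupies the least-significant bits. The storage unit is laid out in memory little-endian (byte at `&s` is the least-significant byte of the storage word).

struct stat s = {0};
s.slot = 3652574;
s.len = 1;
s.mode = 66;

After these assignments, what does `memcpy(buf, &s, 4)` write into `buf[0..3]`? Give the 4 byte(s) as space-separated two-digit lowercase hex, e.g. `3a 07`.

de bb b7 42

slot:23 = 3652574 → 0x37bbde << 0 → word 0x0037bbde
len:1 = 1 → 0x1 << 23 → word 0x00b7bbde
mode:8 = 66 → 0x42 << 24 → word 0x42b7bbde
word = 0x42b7bbde → little-endian bytes:
  [0]=0xde  [1]=0xbb  [2]=0xb7  [3]=0x42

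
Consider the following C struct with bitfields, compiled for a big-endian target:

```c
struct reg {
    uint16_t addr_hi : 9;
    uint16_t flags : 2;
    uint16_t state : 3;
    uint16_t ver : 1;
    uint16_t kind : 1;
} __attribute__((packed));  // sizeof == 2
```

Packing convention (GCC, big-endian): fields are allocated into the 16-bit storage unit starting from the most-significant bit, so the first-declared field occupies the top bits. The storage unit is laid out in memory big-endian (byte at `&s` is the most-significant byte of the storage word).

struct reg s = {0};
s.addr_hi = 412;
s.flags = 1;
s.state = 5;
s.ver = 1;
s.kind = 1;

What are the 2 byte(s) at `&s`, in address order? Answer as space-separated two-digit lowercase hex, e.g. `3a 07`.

[7+:9] addr_hi=412 & 0x1ff = 0x19c; word=0xce00
[5+:2] flags=1 & 0x3 = 0x1; word=0xce20
[2+:3] state=5 & 0x7 = 0x5; word=0xce34
[1+:1] ver=1 & 0x1 = 0x1; word=0xce36
[0+:1] kind=1 & 0x1 = 0x1; word=0xce37
word = 0xce37 → big-endian bytes:
  [0]=0xce  [1]=0x37

ce 37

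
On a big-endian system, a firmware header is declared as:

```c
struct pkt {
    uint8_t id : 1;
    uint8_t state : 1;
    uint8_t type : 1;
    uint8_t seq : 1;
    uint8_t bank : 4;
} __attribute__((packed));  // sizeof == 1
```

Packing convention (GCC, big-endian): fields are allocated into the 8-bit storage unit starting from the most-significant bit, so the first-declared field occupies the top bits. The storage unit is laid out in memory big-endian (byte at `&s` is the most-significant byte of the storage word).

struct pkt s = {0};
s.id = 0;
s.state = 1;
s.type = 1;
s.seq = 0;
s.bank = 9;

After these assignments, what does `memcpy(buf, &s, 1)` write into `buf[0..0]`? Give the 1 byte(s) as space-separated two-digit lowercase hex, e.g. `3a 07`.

[7+:1] id=0 & 0x1 = 0x0; word=0x00
[6+:1] state=1 & 0x1 = 0x1; word=0x40
[5+:1] type=1 & 0x1 = 0x1; word=0x60
[4+:1] seq=0 & 0x1 = 0x0; word=0x60
[0+:4] bank=9 & 0xf = 0x9; word=0x69
word = 0x69 → big-endian bytes:
  [0]=0x69

69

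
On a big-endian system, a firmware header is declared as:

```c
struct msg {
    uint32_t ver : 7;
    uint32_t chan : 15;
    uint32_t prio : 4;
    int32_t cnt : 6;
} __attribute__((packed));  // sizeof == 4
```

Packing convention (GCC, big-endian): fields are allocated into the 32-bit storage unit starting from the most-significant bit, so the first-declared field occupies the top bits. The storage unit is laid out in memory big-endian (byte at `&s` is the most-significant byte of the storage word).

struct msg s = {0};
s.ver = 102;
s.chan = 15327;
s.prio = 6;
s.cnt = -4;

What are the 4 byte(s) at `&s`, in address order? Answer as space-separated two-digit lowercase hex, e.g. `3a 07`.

[25+:7] ver=102 & 0x7f = 0x66; word=0xcc000000
[10+:15] chan=15327 & 0x7fff = 0x3bdf; word=0xccef7c00
[6+:4] prio=6 & 0xf = 0x6; word=0xccef7d80
[0+:6] cnt=-4 & 0x3f = 0x3c; word=0xccef7dbc
word = 0xccef7dbc → big-endian bytes:
  [0]=0xcc  [1]=0xef  [2]=0x7d  [3]=0xbc

cc ef 7d bc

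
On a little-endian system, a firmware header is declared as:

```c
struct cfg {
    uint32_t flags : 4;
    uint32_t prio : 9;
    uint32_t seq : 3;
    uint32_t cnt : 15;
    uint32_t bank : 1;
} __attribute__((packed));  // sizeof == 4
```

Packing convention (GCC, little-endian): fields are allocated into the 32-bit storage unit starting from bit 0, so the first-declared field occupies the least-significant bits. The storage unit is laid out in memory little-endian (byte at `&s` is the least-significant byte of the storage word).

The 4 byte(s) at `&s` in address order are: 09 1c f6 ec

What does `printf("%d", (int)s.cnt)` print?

[0]=0x09 [1]=0x1c [2]=0xf6 [3]=0xec (little-endian) → word 0xecf61c09
flags [0+:4] = (word>>0) & 0xf = 9
prio [4+:9] = (word>>4) & 0x1ff = 448
seq [13+:3] = (word>>13) & 0x7 = 0
cnt [16+:15] = (word>>16) & 0x7fff = 27894  ←
bank [31+:1] = (word>>31) & 0x1 = 1

27894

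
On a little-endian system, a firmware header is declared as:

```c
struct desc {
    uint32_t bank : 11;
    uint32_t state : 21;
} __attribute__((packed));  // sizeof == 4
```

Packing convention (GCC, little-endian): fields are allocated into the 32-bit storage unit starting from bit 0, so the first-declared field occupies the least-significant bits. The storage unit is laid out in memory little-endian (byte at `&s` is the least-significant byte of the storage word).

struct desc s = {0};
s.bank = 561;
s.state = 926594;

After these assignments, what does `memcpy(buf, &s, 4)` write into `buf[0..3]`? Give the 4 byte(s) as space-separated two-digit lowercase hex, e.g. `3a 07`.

31 12 1c 71

bank (11b) val=561 bits=0x231 at bit 0: 0x00000231
state (21b) val=926594 bits=0xe2382 at bit 11: 0x711c1231
word = 0x711c1231 → little-endian bytes:
  [0]=0x31  [1]=0x12  [2]=0x1c  [3]=0x71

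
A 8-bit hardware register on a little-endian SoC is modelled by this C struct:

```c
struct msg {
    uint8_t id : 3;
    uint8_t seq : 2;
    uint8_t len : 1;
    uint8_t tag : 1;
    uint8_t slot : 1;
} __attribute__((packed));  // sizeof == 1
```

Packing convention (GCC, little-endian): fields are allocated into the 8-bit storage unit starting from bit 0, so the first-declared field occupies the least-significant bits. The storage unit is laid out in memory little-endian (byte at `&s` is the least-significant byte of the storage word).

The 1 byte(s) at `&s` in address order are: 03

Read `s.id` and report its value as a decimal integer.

[0]=0x03 (little-endian) → word 0x03
id:3 @ bit 0 → (0x03>>0)&0x7 = 0x3  ←
seq:2 @ bit 3 → (0x03>>3)&0x3 = 0x0
len:1 @ bit 5 → (0x03>>5)&0x1 = 0x0
tag:1 @ bit 6 → (0x03>>6)&0x1 = 0x0
slot:1 @ bit 7 → (0x03>>7)&0x1 = 0x0

3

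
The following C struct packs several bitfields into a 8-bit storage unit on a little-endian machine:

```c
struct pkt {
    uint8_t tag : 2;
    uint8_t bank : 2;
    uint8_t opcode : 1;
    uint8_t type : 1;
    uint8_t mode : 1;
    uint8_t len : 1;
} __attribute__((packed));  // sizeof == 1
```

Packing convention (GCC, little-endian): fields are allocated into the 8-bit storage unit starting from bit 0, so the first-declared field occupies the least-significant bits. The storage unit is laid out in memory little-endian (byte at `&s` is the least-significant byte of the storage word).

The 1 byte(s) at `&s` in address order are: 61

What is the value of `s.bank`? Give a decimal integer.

[0]=0x61 (little-endian) → word 0x61
tag:2 @ bit 0 → (0x61>>0)&0x3 = 0x1
bank:2 @ bit 2 → (0x61>>2)&0x3 = 0x0  ←
opcode:1 @ bit 4 → (0x61>>4)&0x1 = 0x0
type:1 @ bit 5 → (0x61>>5)&0x1 = 0x1
mode:1 @ bit 6 → (0x61>>6)&0x1 = 0x1
len:1 @ bit 7 → (0x61>>7)&0x1 = 0x0

0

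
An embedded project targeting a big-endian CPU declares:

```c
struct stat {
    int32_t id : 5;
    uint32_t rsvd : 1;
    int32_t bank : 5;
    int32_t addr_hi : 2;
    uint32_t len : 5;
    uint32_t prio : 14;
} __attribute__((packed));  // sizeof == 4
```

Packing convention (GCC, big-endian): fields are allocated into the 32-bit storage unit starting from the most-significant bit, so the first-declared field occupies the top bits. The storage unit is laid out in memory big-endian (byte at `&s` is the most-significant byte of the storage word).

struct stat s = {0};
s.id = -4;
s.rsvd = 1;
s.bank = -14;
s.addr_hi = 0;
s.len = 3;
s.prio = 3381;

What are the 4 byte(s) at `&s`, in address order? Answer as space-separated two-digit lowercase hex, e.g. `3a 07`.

[27+:5] id=-4 & 0x1f = 0x1c; word=0xe0000000
[26+:1] rsvd=1 & 0x1 = 0x1; word=0xe4000000
[21+:5] bank=-14 & 0x1f = 0x12; word=0xe6400000
[19+:2] addr_hi=0 & 0x3 = 0x0; word=0xe6400000
[14+:5] len=3 & 0x1f = 0x3; word=0xe640c000
[0+:14] prio=3381 & 0x3fff = 0xd35; word=0xe640cd35
word = 0xe640cd35 → big-endian bytes:
  [0]=0xe6  [1]=0x40  [2]=0xcd  [3]=0x35

e6 40 cd 35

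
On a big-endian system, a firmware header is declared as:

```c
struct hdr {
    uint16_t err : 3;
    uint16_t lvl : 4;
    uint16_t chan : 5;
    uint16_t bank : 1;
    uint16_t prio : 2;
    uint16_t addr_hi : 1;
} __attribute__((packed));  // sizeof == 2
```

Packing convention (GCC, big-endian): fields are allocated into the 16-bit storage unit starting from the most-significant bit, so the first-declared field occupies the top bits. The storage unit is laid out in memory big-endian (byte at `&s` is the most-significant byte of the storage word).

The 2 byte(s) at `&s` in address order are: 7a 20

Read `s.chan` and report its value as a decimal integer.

2

[0]=0x7a [1]=0x20 (big-endian) → word 0x7a20
err [13+:3] = (word>>13) & 0x7 = 3
lvl [9+:4] = (word>>9) & 0xf = 13
chan [4+:5] = (word>>4) & 0x1f = 2  ←
bank [3+:1] = (word>>3) & 0x1 = 0
prio [1+:2] = (word>>1) & 0x3 = 0
addr_hi [0+:1] = (word>>0) & 0x1 = 0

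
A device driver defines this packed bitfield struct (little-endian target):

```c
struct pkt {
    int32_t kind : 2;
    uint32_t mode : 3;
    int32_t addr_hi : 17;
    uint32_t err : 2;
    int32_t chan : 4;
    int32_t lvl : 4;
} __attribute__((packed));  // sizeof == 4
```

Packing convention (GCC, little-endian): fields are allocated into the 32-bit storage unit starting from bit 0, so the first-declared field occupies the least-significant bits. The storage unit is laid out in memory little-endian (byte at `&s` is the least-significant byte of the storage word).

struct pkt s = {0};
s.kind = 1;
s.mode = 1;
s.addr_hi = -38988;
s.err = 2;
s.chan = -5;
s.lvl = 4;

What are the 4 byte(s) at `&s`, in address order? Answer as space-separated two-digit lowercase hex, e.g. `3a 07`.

85 f6 ac 4b

kind (2b) val=1 bits=0x1 at bit 0: 0x00000001
mode (3b) val=1 bits=0x1 at bit 2: 0x00000005
addr_hi (17b) val=-38988 bits=0x167b4 at bit 5: 0x002cf685
err (2b) val=2 bits=0x2 at bit 22: 0x00acf685
chan (4b) val=-5 bits=0xb at bit 24: 0x0bacf685
lvl (4b) val=4 bits=0x4 at bit 28: 0x4bacf685
word = 0x4bacf685 → little-endian bytes:
  [0]=0x85  [1]=0xf6  [2]=0xac  [3]=0x4b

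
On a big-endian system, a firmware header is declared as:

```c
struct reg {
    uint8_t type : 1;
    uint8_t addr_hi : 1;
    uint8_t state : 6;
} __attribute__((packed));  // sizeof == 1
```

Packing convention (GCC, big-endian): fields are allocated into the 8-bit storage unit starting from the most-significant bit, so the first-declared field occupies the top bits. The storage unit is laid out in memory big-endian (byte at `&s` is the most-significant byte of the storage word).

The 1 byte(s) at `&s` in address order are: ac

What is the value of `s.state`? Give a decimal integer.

44

[0]=0xac (big-endian) → word 0xac
type [7+:1] = (word>>7) & 0x1 = 1
addr_hi [6+:1] = (word>>6) & 0x1 = 0
state [0+:6] = (word>>0) & 0x3f = 44  ←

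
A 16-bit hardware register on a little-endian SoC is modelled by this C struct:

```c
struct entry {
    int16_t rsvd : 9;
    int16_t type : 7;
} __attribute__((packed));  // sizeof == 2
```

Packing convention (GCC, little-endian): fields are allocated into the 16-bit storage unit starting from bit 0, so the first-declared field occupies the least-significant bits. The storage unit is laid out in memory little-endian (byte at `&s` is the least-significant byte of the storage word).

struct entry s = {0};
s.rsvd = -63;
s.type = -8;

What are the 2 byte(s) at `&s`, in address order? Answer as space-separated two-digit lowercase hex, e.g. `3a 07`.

c1 f1

rsvd:9 = -63 → 0x1c1 << 0 → word 0x01c1
type:7 = -8 → 0x78 << 9 → word 0xf1c1
word = 0xf1c1 → little-endian bytes:
  [0]=0xc1  [1]=0xf1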